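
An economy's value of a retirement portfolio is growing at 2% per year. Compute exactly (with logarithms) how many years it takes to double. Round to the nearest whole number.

t = ln(2) / ln(1 + 0.02) = 0.6931 / 0.019803 ≈ 35.00.
≈ 35 years.

35 years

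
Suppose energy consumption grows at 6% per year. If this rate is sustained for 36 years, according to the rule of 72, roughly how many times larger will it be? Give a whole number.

72/6 ≈ 12.00 years per doubling.
36 years fits 3 doublings: 2^3 = 8.

around 8 times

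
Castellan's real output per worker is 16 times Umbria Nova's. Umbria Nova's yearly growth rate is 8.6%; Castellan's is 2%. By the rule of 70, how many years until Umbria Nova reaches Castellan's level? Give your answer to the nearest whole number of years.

42 years

Umbria Nova gains on Castellan at 8.6% − 2% = 6.6 points a year.
At that relative rate the gap halves every 70/6.6 ≈ 10.61 years.
A 16 times gap closes after 4 halvings: 4 × 10.61 ≈ 42 years.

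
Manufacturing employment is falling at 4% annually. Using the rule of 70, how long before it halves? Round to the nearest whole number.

Falling at 4%, it halves about every 70/4 = 17.50 years.

18 years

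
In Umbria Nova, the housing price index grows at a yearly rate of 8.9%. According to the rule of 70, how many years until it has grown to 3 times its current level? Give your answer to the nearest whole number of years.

≈ 12 years

At 8.9% it doubles every 70/8.9 ≈ 7.87 years.
3× is log₂ 3 ≈ 1.58 doublings, so ≈ 1.58 × 7.87 = 12 years.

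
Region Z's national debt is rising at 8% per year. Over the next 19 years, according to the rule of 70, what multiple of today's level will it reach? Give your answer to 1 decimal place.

Doubling time ≈ 70/8 = 8.75 years.
19 years / 8.75 ≈ 2.17 doublings → factor 2^2.17 ≈ 4.5.

about 4.5 times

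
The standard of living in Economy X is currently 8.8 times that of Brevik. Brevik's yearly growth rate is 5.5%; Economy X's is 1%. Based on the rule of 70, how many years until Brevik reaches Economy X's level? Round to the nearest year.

What matters is the difference: 4.5 pp.
Rule of 70 on the gap: the ratio halves every 70/4.5 ≈ 15.56 years.
An 8.8 times gap takes log₂(8.8) ≈ 3.14 halvings to close: 3.14 × 15.56 ≈ 49 years.

≈ 49 years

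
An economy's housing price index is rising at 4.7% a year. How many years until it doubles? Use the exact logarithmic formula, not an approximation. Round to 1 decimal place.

t = ln(2) / ln(1 + 0.047) = 0.6931 / 0.045929 ≈ 15.09.

15.1 years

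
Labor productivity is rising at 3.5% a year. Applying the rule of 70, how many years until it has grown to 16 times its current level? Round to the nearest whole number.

around 80 years

One doubling takes 70/3.5 = 20.00 years.
16 = 2^4, so 4 doublings → 80 years.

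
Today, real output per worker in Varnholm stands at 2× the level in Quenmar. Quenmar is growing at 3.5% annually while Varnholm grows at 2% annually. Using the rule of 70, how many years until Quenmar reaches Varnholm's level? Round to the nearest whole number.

Quenmar gains on Varnholm at 3.5% − 2% = 1.5 points a year.
At that relative rate the gap halves every 70/1.5 ≈ 46.67 years.
A 2× gap closes after 1 halving: 1 × 46.67 ≈ 47 years.

approximately 47 years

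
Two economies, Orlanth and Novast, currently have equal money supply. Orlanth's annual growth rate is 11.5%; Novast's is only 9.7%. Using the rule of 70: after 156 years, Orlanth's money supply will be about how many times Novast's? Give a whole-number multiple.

Only the 1.8-point difference matters.
70/1.8 ≈ 38.89 years per doubling of the ratio; 156 years gives 4.01 doublings, so ≈ 16×.

16 times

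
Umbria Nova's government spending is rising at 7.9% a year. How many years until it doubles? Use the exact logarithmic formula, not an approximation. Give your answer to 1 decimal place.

9.1 years

t = ln(2) / ln(1 + 0.079) = 0.6931 / 0.076035 ≈ 9.12.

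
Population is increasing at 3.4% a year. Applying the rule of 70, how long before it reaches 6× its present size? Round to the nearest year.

At 3.4% it doubles every 70/3.4 ≈ 20.59 years.
6× is log₂ 6 ≈ 2.58 doublings, so ≈ 2.58 × 20.59 = 53 years.

53 years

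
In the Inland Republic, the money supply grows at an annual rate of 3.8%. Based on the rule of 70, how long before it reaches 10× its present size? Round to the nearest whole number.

approximately 61 years

Doubling time ≈ 70/3.8 = 18.42 years.
Reaching 10× takes log₂(10) ≈ 3.32 doublings.
3.32 × 18.42 ≈ 61 years.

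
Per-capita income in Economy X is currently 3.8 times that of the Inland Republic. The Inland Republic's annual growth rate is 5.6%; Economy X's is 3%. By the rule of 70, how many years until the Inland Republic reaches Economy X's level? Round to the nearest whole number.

the Inland Republic gains on Economy X at 5.6% − 3% = 2.6 points a year.
At that relative rate the gap halves every 70/2.6 ≈ 26.92 years.
A 3.8 times gap takes log₂(3.8) ≈ 1.93 halvings to close: 1.93 × 26.92 ≈ 52 years.

around 52 years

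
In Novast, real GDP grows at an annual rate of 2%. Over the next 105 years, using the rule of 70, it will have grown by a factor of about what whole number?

approximately 8 times

Doubling time ≈ 70/2 = 35.00 years.
105/35.00 ≈ 3 doublings, so about 2^3 = 8×.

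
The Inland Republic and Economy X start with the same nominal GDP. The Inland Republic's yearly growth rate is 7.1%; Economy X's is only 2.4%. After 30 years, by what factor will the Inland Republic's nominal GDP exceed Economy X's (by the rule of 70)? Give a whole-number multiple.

the Inland Republic pulls ahead at 4.7 pp per year, so the ratio doubles every 70/4.7 ≈ 14.89 years.
In 30 years that's 2.01 doublings: 2^2.01 ≈ 4.

around 4 times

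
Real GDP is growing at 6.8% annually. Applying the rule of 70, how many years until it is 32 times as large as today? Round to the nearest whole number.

51 years

Doubling time ≈ 70/6.8 = 10.29 years.
32× is 5 doublings, so 5 × 10.29 ≈ 51 years.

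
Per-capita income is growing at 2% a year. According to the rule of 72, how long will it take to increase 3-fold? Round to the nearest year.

Doubling time ≈ 72/2 = 36.00 years.
Reaching 3× takes log₂(3) ≈ 1.58 doublings.
1.58 × 36.00 ≈ 57 years.

≈ 57 years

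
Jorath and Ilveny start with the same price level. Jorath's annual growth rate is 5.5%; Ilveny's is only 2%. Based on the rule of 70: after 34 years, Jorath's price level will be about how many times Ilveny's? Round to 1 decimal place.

around 3.2 times

Rate gap = 5.5% − 2% = 3.5 points.
The ratio doubles every 70/3.5 ≈ 20.00 years.
34/20.00 ≈ 1.70 doublings → ratio ≈ 2^1.70 ≈ 3.2.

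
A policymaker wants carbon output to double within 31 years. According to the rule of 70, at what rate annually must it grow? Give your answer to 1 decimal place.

≈ 2.3% annually

70 / 31 ≈ 2.26, so about 2.3% annually.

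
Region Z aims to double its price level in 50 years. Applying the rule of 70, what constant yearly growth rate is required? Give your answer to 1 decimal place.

≈ 1.4%

70 / 50 ≈ 1.40, so about 1.4% per year.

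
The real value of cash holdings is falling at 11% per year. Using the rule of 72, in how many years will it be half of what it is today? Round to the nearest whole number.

The rule works in reverse for decay: 72/11 ≈ 6.55 years to halve.

approximately 7 years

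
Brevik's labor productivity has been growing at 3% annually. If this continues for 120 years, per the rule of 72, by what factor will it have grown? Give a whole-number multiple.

around 32 times

72/3 ≈ 24.00 years per doubling.
120 years fits 5 doublings: 2^5 = 32.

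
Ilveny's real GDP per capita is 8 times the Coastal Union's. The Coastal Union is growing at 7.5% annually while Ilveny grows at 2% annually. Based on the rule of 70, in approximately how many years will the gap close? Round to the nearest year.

The growth-rate gap is 7.5% − 2% = 5.5 percentage points.
So the ratio between them halves every 70/5.5 ≈ 12.73 years.
An 8 times gap closes after 3 halvings: 3 × 12.73 ≈ 38 years.

≈ 38 years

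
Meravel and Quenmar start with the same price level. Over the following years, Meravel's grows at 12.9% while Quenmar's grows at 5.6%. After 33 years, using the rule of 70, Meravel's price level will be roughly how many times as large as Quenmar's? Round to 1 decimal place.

≈ 10.9 times

Meravel pulls ahead at 7.3 pp per year, so the ratio doubles every 70/7.3 ≈ 9.59 years.
In 33 years that's 3.44 doublings: 2^3.44 ≈ 10.9.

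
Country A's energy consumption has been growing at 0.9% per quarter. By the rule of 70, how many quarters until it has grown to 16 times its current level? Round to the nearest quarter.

311 quarters

One doubling takes 70/0.9 = 77.78 quarters.
16× is 4 doublings, so 4 × 77.78 ≈ 311 quarters.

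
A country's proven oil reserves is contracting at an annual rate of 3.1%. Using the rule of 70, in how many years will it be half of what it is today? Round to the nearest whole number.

Falling at 3.1%, it halves about every 70/3.1 = 22.58 years.

around 23 years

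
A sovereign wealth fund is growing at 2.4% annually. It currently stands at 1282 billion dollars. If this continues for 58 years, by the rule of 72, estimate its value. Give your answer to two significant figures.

≈ 4900 billion dollars

Doubling time ≈ 72/2.4 = 30.00 years.
58 years is 58/30.00 ≈ 1.93 doublings, a factor of 2^1.93 ≈ 3.81.
1282 × 3.81 ≈ 4900 billion dollars.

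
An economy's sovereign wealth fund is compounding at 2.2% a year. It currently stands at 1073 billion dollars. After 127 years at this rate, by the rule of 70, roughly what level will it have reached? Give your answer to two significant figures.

about 17000 billion dollars

Doubling time ≈ 70/2.2 = 31.82 years.
127 years is 127/31.82 ≈ 3.99 doublings, a factor of 2^3.99 ≈ 15.89.
1073 × 15.89 ≈ 17000 billion dollars.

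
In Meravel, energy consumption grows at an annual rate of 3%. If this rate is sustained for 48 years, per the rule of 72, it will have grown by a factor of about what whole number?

At 3% one doubling takes ≈ 24.00 years; 48 years is 2 of them, so ×4.

≈ 4 times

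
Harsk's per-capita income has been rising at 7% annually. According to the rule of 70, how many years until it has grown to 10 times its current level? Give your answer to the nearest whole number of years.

33 years

At 7% it doubles every 70/7 ≈ 10.00 years.
10× is log₂ 10 ≈ 3.32 doublings, so ≈ 3.32 × 10.00 = 33 years.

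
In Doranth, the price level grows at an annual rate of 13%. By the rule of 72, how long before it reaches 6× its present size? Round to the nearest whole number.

At 13% it doubles every 72/13 ≈ 5.54 years.
Reaching 6× takes log₂(6) ≈ 2.58 doublings.
2.58 × 5.54 ≈ 14 years.

around 14 years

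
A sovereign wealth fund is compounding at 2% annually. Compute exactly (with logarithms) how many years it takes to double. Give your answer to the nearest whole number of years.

t = ln(2) / ln(1 + 0.02) = 0.6931 / 0.019803 ≈ 35.00.
≈ 35 years.

35 years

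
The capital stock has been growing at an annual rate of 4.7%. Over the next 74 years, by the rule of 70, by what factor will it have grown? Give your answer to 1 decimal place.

Doubles every ≈ 14.89 years (70/4.7).
74 years is 4.97 doublings; 2^4.97 ≈ 31.3×.

approximately 31.3 times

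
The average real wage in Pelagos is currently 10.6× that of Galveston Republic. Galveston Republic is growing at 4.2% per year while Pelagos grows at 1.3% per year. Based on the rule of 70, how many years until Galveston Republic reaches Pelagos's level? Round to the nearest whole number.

The growth-rate gap is 4.2% − 1.3% = 2.9 percentage points.
So the ratio between them halves every 70/2.9 ≈ 24.14 years.
A 10.6× gap takes log₂(10.6) ≈ 3.41 halvings to close: 3.41 × 24.14 ≈ 82 years.

approximately 82 years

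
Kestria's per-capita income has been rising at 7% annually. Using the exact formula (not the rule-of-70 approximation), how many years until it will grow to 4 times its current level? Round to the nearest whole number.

t = ln(4) / ln(1 + 0.07) = 1.3863 / 0.067659 ≈ 20.49.
≈ 20 years.

20 years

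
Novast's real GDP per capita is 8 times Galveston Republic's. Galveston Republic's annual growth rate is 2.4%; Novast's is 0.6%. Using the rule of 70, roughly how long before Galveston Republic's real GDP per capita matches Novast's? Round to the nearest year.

What matters is the difference: 1.8 pp.
Rule of 70 on the gap: the ratio halves every 70/1.8 ≈ 38.89 years.
An 8 times gap closes after 3 halvings: 3 × 38.89 ≈ 117 years.

about 117 years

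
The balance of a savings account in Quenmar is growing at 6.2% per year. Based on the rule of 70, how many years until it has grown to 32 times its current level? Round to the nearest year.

Doubling time ≈ 70/6.2 = 11.29 years.
32× is 5 doublings, so 5 × 11.29 ≈ 56 years.

about 56 years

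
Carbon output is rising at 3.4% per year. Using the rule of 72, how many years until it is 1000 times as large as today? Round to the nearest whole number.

One doubling takes 72/3.4 = 21.18 years.
Reaching 1000× takes log₂(1000) ≈ 9.97 doublings.
9.97 × 21.18 ≈ 211 years.

approximately 211 years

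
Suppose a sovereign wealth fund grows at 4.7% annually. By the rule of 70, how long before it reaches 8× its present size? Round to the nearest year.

around 45 years

At 4.7% it doubles every 70/4.7 ≈ 14.89 years.
Getting to 8× needs 3 doublings: 3 × 14.89 ≈ 45 years.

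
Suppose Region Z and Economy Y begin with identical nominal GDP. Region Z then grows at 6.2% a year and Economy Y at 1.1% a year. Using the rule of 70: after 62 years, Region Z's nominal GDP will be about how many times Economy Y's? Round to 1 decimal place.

≈ 22.9 times

Region Z pulls ahead at 5.1 pp per year, so the ratio doubles every 70/5.1 ≈ 13.73 years.
In 62 years that's 4.52 doublings: 2^4.52 ≈ 22.9.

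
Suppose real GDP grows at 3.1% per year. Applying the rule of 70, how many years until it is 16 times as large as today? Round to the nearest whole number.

roughly 90 years

At 3.1% it doubles every 70/3.1 ≈ 22.58 years.
16× is 4 doublings, so 4 × 22.58 ≈ 90 years.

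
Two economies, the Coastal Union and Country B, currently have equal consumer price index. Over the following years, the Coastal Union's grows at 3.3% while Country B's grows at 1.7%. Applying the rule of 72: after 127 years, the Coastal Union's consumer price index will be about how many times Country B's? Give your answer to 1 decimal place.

Only the 1.6-point difference matters.
72/1.6 ≈ 45.00 years per doubling of the ratio; 127 years gives 2.82 doublings, so ≈ 7.1×.

7.1 times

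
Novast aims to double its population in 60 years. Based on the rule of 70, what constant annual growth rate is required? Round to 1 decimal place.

70 / 60 ≈ 1.17, so about 1.2% a year.

1.2%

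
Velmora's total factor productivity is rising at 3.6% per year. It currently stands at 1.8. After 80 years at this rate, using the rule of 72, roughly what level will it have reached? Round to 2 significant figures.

about 29

It doubles every 72/3.6 ≈ 20.00 years, so 80 years is 4.00 doublings.
2^4.00 ≈ 16.00; 1.8 × 16.00 ≈ 29.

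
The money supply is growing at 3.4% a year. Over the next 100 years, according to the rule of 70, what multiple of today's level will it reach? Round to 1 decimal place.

Doubling time ≈ 70/3.4 = 20.59 years.
100 years / 20.59 ≈ 4.86 doublings → factor 2^4.86 ≈ 29.0.

roughly 29.0 times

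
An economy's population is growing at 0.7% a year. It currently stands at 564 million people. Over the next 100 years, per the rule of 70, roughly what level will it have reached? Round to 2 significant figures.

It doubles every 70/0.7 ≈ 100.00 years, so 100 years is 1.00 doublings.
2^1.00 ≈ 2.00; 564 × 2.00 ≈ 1100 million people.

approximately 1100 million people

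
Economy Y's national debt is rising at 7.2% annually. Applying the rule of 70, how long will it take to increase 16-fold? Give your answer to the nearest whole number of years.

Doubling time ≈ 70/7.2 = 9.72 years.
16 = 2^4, so 4 doublings → 39 years.

around 39 years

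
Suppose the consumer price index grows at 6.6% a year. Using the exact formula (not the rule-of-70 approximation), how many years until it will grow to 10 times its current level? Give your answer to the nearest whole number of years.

t = ln(10) / ln(1 + 0.066) = 2.3026 / 0.063913 ≈ 36.03.
≈ 36 years.

36 years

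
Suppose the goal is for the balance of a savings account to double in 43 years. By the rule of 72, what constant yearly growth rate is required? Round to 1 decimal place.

roughly 1.7%

72 / 43 ≈ 1.67, so about 1.7% per year.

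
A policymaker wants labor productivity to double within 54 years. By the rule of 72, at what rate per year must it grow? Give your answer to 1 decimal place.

roughly 1.3% per year

72 / 54 ≈ 1.33, so about 1.3% per year.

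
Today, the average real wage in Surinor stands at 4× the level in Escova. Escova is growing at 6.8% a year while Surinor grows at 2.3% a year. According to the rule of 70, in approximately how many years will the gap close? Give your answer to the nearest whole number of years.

The growth-rate gap is 6.8% − 2.3% = 4.5 percentage points.
So the ratio between them halves every 70/4.5 ≈ 15.56 years.
A 4× gap closes after 2 halvings: 2 × 15.56 ≈ 31 years.

roughly 31 years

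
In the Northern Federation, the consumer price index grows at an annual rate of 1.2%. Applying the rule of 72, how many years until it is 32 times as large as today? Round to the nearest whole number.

At 1.2% it doubles every 72/1.2 ≈ 60.00 years.
32 = 2^5, so 5 doublings → 300 years.

approximately 300 years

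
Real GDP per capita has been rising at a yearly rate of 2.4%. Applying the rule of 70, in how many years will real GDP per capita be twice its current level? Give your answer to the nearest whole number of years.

roughly 29 years

Doubling time ≈ 70 / 2.4 = 29.17 years.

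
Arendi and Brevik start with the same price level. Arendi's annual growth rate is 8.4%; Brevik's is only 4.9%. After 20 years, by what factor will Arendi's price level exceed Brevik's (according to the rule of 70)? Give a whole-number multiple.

about 2 times

Arendi pulls ahead at 3.5 pp per year, so the ratio doubles every 70/3.5 ≈ 20.00 years.
In 20 years that's 1.00 doublings: 2^1.00 ≈ 2.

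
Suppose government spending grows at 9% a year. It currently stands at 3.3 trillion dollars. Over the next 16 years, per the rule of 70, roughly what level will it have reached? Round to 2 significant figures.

roughly 14 trillion dollars

It doubles every 70/9 ≈ 7.78 years, so 16 years is 2.06 doublings.
2^2.06 ≈ 4.17; 3.3 × 4.17 ≈ 14 trillion dollars.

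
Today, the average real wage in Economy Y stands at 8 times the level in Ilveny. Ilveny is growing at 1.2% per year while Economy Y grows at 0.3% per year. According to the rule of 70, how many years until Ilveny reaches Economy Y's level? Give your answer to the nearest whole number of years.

about 233 years

What matters is the difference: 0.9 pp.
Rule of 70 on the gap: the ratio halves every 70/0.9 ≈ 77.78 years.
An 8 times gap closes after 3 halvings: 3 × 77.78 ≈ 233 years.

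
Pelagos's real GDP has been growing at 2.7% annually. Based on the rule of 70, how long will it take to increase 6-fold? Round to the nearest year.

One doubling takes 70/2.7 = 25.93 years.
6× is log₂ 6 ≈ 2.58 doublings, so ≈ 2.58 × 25.93 = 67 years.

approximately 67 years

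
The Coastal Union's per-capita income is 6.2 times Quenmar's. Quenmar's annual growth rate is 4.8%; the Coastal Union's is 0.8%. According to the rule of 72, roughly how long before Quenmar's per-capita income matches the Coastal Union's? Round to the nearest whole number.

approximately 47 years

The growth-rate gap is 4.8% − 0.8% = 4 percentage points.
So the ratio between them halves every 72/4 ≈ 18.00 years.
A 6.2 times gap takes log₂(6.2) ≈ 2.63 halvings to close: 2.63 × 18.00 ≈ 47 years.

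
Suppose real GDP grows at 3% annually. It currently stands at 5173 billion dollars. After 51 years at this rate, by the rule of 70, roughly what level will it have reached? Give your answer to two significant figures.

24000 billion dollars

It doubles every 70/3 ≈ 23.33 years, so 51 years is 2.19 doublings.
2^2.19 ≈ 4.56; 5173 × 4.56 ≈ 24000 billion dollars.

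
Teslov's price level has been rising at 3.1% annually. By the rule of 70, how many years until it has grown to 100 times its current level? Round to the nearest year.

Doubling time ≈ 70/3.1 = 22.58 years.
Reaching 100× takes log₂(100) ≈ 6.64 doublings.
6.64 × 22.58 ≈ 150 years.

about 150 years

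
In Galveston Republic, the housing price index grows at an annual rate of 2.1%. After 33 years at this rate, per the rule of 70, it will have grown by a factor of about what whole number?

roughly 2 times

70/2.1 ≈ 33.33 years per doubling.
33 years fits 1 doubling: 2^1 = 2.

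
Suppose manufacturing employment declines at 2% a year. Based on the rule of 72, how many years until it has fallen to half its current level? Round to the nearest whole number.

Falling at 2%, it halves about every 72/2 = 36.00 years.

about 36 years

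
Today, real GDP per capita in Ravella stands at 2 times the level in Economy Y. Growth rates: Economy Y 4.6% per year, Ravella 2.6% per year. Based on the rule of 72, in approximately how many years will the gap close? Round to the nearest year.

around 36 years

Economy Y gains on Ravella at 4.6% − 2.6% = 2 points a year.
At that relative rate the gap halves every 72/2 ≈ 36.00 years.
A 2 times gap closes after 1 halving: 1 × 36.00 ≈ 36 years.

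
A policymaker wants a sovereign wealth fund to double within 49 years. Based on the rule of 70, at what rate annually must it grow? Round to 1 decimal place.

70 / 49 ≈ 1.43, so about 1.4% annually.

roughly 1.4%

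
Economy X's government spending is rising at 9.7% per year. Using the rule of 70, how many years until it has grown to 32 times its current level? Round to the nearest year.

One doubling takes 70/9.7 = 7.22 years.
32 = 2^5, so 5 doublings → 36 years.

36 years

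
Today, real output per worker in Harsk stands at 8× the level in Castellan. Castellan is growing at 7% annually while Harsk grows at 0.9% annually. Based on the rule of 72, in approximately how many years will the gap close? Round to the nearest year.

Castellan gains on Harsk at 7% − 0.9% = 6.1 points a year.
At that relative rate the gap halves every 72/6.1 ≈ 11.80 years.
An 8× gap closes after 3 halvings: 3 × 11.80 ≈ 35 years.

about 35 years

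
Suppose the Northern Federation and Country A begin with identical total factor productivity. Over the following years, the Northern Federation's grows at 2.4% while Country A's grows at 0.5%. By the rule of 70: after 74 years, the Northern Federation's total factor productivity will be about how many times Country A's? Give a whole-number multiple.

about 4 times

Only the 1.9-point difference matters.
70/1.9 ≈ 36.84 years per doubling of the ratio; 74 years gives 2.01 doublings, so ≈ 4×.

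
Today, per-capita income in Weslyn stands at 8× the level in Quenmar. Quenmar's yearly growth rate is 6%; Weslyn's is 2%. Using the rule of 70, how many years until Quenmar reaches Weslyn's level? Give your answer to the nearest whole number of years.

approximately 53 years

Quenmar gains on Weslyn at 6% − 2% = 4 points a year.
At that relative rate the gap halves every 70/4 ≈ 17.50 years.
An 8× gap closes after 3 halvings: 3 × 17.50 ≈ 53 years.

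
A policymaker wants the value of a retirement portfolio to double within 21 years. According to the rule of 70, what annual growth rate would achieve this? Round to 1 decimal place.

70 / 21 ≈ 3.33, so about 3.3% a year.

roughly 3.3%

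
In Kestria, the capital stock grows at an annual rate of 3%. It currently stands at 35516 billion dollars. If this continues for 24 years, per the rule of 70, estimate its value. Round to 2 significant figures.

roughly 72000 billion dollars

It doubles every 70/3 ≈ 23.33 years, so 24 years is 1.03 doublings.
2^1.03 ≈ 2.04; 35516 × 2.04 ≈ 72000 billion dollars.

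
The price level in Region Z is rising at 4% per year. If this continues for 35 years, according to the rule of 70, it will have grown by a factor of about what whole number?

Doubling time ≈ 70/4 = 17.50 years.
35/17.50 ≈ 2 doublings, so about 2^2 = 4×.

4 times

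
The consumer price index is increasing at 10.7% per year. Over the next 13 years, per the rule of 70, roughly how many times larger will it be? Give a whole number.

70/10.7 ≈ 6.54 years per doubling.
13 years fits 2 doublings: 2^2 = 4.

about 4 times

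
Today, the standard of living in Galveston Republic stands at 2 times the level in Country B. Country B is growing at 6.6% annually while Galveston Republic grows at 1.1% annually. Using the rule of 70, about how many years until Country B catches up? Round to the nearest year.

What matters is the difference: 5.5 pp.
Rule of 70 on the gap: the ratio halves every 70/5.5 ≈ 12.73 years.
A 2 times gap closes after 1 halving: 1 × 12.73 ≈ 13 years.

roughly 13 years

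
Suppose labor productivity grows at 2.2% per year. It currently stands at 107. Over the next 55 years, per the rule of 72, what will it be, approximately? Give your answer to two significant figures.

approximately 340

It doubles every 72/2.2 ≈ 32.73 years, so 55 years is 1.68 doublings.
2^1.68 ≈ 3.20; 107 × 3.20 ≈ 340.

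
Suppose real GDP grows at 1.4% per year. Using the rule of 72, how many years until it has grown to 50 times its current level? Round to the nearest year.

around 290 years

Doubling time ≈ 72/1.4 = 51.43 years.
50× is log₂ 50 ≈ 5.64 doublings, so ≈ 5.64 × 51.43 = 290 years.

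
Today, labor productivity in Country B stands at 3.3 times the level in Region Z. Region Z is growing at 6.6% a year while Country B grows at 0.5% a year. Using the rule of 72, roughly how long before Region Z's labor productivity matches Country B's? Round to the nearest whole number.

20 years

What matters is the difference: 6.1 pp.
Rule of 72 on the gap: the ratio halves every 72/6.1 ≈ 11.80 years.
A 3.3 times gap takes log₂(3.3) ≈ 1.72 halvings to close: 1.72 × 11.80 ≈ 20 years.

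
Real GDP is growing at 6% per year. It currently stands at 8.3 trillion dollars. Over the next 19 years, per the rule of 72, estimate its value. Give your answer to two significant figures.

Doubling time ≈ 72/6 = 12.00 years.
19 years is 19/12.00 ≈ 1.58 doublings, a factor of 2^1.58 ≈ 2.99.
8.3 × 2.99 ≈ 25 trillion dollars.

≈ 25 trillion dollars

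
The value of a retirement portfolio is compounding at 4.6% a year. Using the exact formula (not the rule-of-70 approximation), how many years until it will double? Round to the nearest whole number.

t = ln(2) / ln(1 + 0.046) = 0.6931 / 0.044973 ≈ 15.41.
≈ 15 years.

15 years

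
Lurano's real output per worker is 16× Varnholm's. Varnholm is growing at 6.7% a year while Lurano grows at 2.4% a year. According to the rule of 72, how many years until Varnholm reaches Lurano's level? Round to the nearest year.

Varnholm gains on Lurano at 6.7% − 2.4% = 4.3 points a year.
At that relative rate the gap halves every 72/4.3 ≈ 16.74 years.
A 16× gap closes after 4 halvings: 4 × 16.74 ≈ 67 years.

around 67 years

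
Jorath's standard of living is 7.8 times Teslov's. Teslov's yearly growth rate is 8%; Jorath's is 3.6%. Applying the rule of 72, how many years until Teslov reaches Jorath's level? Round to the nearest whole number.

approximately 48 years

What matters is the difference: 4.4 pp.
Rule of 72 on the gap: the ratio halves every 72/4.4 ≈ 16.36 years.
A 7.8 times gap takes log₂(7.8) ≈ 2.96 halvings to close: 2.96 × 16.36 ≈ 48 years.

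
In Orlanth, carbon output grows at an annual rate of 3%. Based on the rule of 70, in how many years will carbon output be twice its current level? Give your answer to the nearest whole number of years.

roughly 23 years

70/3 ≈ 23.33, so it doubles roughly every 23 years.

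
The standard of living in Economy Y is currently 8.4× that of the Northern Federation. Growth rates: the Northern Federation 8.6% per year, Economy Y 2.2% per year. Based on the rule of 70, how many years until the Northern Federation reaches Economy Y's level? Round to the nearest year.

roughly 34 years

What matters is the difference: 6.4 pp.
Rule of 70 on the gap: the ratio halves every 70/6.4 ≈ 10.94 years.
An 8.4× gap takes log₂(8.4) ≈ 3.07 halvings to close: 3.07 × 10.94 ≈ 34 years.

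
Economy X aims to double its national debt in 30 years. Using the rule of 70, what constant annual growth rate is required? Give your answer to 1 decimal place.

about 2.3%

70 / 30 ≈ 2.33, so about 2.3% annually.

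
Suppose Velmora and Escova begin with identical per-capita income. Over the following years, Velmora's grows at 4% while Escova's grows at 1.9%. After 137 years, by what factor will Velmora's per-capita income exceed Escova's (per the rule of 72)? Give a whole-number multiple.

roughly 16 times

Only the 2.1-point difference matters.
72/2.1 ≈ 34.29 years per doubling of the ratio; 137 years gives 4.00 doublings, so ≈ 16×.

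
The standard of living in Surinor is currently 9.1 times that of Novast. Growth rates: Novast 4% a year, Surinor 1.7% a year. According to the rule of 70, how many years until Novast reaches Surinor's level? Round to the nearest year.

roughly 97 years

The growth-rate gap is 4% − 1.7% = 2.3 percentage points.
So the ratio between them halves every 70/2.3 ≈ 30.43 years.
A 9.1 times gap takes log₂(9.1) ≈ 3.19 halvings to close: 3.19 × 30.43 ≈ 97 years.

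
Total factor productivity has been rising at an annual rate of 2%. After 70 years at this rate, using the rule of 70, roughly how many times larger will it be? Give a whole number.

about 4 times

Doubling time ≈ 70/2 = 35.00 years.
70/35.00 ≈ 2 doublings, so about 2^2 = 4×.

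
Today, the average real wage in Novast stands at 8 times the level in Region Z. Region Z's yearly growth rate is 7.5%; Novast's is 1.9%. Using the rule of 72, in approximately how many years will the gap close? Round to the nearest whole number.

What matters is the difference: 5.6 pp.
Rule of 72 on the gap: the ratio halves every 72/5.6 ≈ 12.86 years.
An 8 times gap closes after 3 halvings: 3 × 12.86 ≈ 39 years.

roughly 39 years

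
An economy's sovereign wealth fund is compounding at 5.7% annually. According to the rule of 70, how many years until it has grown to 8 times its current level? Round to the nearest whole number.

around 37 years

One doubling takes 70/5.7 = 12.28 years.
Getting to 8× needs 3 doublings: 3 × 12.28 ≈ 37 years.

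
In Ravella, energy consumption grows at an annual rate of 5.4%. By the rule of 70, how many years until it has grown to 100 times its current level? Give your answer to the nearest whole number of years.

Doubling time ≈ 70/5.4 = 12.96 years.
Reaching 100× takes log₂(100) ≈ 6.64 doublings.
6.64 × 12.96 ≈ 86 years.

around 86 years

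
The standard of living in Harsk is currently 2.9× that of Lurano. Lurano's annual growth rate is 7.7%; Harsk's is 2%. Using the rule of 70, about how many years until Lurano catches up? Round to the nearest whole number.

≈ 19 years

What matters is the difference: 5.7 pp.
Rule of 70 on the gap: the ratio halves every 70/5.7 ≈ 12.28 years.
A 2.9× gap takes log₂(2.9) ≈ 1.54 halvings to close: 1.54 × 12.28 ≈ 19 years.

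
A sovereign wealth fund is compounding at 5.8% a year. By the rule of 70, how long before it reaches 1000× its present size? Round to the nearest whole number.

≈ 120 years

At 5.8% it doubles every 70/5.8 ≈ 12.07 years.
Reaching 1000× takes log₂(1000) ≈ 9.97 doublings.
9.97 × 12.07 ≈ 120 years.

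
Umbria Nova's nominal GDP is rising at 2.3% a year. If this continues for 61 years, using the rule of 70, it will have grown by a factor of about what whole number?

around 4 times

At 2.3% one doubling takes ≈ 30.43 years; 61 years is 2 of them, so ×4.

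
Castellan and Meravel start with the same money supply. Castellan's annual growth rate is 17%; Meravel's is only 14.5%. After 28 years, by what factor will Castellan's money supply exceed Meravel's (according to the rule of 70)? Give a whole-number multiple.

Castellan pulls ahead at 2.5 pp per year, so the ratio doubles every 70/2.5 ≈ 28.00 years.
In 28 years that's 1.00 doublings: 2^1.00 ≈ 2.

≈ 2 times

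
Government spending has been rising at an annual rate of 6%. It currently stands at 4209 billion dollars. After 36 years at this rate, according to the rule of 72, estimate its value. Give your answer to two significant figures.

≈ 34000 billion dollars

It doubles every 72/6 ≈ 12.00 years, so 36 years is 3.00 doublings.
2^3.00 ≈ 8.00; 4209 × 8.00 ≈ 34000 billion dollars.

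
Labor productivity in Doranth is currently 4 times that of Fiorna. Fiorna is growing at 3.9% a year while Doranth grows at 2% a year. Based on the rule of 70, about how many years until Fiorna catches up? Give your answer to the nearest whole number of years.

roughly 74 years

The growth-rate gap is 3.9% − 2% = 1.9 percentage points.
So the ratio between them halves every 70/1.9 ≈ 36.84 years.
A 4 times gap closes after 2 halvings: 2 × 36.84 ≈ 74 years.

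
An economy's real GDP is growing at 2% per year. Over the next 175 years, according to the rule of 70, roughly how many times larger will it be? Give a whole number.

32 times

70/2 ≈ 35.00 years per doubling.
175 years fits 5 doublings: 2^5 = 32.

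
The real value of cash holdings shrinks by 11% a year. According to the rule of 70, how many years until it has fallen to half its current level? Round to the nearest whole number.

about 6 years

Falling at 11%, it halves about every 70/11 = 6.36 years.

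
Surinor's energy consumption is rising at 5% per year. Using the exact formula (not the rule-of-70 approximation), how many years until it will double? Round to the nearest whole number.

t = ln(2) / ln(1 + 0.05) = 0.6931 / 0.048790 ≈ 14.21.
≈ 14 years.

14 years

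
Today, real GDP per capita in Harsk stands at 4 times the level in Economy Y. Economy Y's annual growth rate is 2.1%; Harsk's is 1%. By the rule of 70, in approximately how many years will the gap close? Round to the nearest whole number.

Economy Y gains on Harsk at 2.1% − 1% = 1.1 points a year.
At that relative rate the gap halves every 70/1.1 ≈ 63.64 years.
A 4 times gap closes after 2 halvings: 2 × 63.64 ≈ 127 years.

roughly 127 years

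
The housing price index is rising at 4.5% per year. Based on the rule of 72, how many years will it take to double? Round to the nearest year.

72/4.5 ≈ 16.00, so it doubles roughly every 16 years.

16 years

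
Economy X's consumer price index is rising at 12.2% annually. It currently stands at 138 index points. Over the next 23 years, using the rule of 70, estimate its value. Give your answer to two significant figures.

It doubles every 70/12.2 ≈ 5.74 years, so 23 years is 4.01 doublings.
2^4.01 ≈ 16.11; 138 × 16.11 ≈ 2200 index points.

2200 index points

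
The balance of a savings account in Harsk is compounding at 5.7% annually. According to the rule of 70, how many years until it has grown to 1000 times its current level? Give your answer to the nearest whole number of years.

Doubling time ≈ 70/5.7 = 12.28 years.
Reaching 1000× takes log₂(1000) ≈ 9.97 doublings.
9.97 × 12.28 ≈ 122 years.

≈ 122 years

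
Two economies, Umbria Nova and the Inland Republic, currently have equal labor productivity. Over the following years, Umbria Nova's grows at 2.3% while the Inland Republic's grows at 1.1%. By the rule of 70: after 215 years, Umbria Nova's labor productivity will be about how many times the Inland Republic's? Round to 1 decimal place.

Only the 1.2-point difference matters.
70/1.2 ≈ 58.33 years per doubling of the ratio; 215 years gives 3.69 doublings, so ≈ 12.9×.

around 12.9 times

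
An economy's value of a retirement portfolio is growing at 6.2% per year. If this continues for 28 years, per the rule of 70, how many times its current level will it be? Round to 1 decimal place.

Doubles every ≈ 11.29 years (70/6.2).
28 years is 2.48 doublings; 2^2.48 ≈ 5.6×.

5.6 times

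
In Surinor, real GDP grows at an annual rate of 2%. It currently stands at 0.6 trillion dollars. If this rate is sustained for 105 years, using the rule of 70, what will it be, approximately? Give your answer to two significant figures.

It doubles every 70/2 ≈ 35.00 years, so 105 years is 3.00 doublings.
2^3.00 ≈ 8.00; 0.6 × 8.00 ≈ 4.8 trillion dollars.

≈ 4.8 trillion dollars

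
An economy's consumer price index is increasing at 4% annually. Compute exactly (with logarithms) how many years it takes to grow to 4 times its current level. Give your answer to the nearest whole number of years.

35 years

t = ln(4) / ln(1 + 0.04) = 1.3863 / 0.039221 ≈ 35.35.
≈ 35 years.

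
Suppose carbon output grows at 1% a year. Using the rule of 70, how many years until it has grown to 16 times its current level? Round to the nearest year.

about 280 years

One doubling takes 70/1 = 70.00 years.
16× is 4 doublings, so 4 × 70.00 ≈ 280 years.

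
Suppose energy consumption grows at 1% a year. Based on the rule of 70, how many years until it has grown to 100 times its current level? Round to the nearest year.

465 years

At 1% it doubles every 70/1 ≈ 70.00 years.
100× is log₂ 100 ≈ 6.64 doublings, so ≈ 6.64 × 70.00 = 465 years.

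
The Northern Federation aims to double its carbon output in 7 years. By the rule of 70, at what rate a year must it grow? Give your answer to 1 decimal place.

70 / 7 ≈ 10.00, so about 10.0% a year.

roughly 10.0%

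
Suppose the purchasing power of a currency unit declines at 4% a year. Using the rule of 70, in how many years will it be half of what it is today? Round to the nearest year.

about 18 years

Falling at 4%, it halves about every 70/4 = 17.50 years.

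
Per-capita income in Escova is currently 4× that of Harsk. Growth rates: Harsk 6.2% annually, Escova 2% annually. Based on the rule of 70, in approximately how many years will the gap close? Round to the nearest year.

What matters is the difference: 4.2 pp.
Rule of 70 on the gap: the ratio halves every 70/4.2 ≈ 16.67 years.
A 4× gap closes after 2 halvings: 2 × 16.67 ≈ 33 years.

approximately 33 years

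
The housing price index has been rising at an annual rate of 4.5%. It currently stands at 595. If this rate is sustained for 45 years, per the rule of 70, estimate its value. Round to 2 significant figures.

Doubling time ≈ 70/4.5 = 15.56 years.
45 years is 45/15.56 ≈ 2.89 doublings, a factor of 2^2.89 ≈ 7.41.
595 × 7.41 ≈ 4400.

roughly 4400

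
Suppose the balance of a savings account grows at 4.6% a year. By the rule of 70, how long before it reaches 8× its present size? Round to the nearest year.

Doubling time ≈ 70/4.6 = 15.22 years.
8× is 3 doublings, so 3 × 15.22 ≈ 46 years.

approximately 46 years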